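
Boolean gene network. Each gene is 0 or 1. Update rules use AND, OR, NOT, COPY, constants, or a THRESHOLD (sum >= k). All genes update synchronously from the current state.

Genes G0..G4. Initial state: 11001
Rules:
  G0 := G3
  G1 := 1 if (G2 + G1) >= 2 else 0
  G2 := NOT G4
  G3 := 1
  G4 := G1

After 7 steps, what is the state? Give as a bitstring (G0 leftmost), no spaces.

Step 1: G0=G3=0 G1=(0+1>=2)=0 G2=NOT G4=NOT 1=0 G3=1(const) G4=G1=1 -> 00011
Step 2: G0=G3=1 G1=(0+0>=2)=0 G2=NOT G4=NOT 1=0 G3=1(const) G4=G1=0 -> 10010
Step 3: G0=G3=1 G1=(0+0>=2)=0 G2=NOT G4=NOT 0=1 G3=1(const) G4=G1=0 -> 10110
Step 4: G0=G3=1 G1=(1+0>=2)=0 G2=NOT G4=NOT 0=1 G3=1(const) G4=G1=0 -> 10110
Step 5: G0=G3=1 G1=(1+0>=2)=0 G2=NOT G4=NOT 0=1 G3=1(const) G4=G1=0 -> 10110
Step 6: G0=G3=1 G1=(1+0>=2)=0 G2=NOT G4=NOT 0=1 G3=1(const) G4=G1=0 -> 10110
Step 7: G0=G3=1 G1=(1+0>=2)=0 G2=NOT G4=NOT 0=1 G3=1(const) G4=G1=0 -> 10110

10110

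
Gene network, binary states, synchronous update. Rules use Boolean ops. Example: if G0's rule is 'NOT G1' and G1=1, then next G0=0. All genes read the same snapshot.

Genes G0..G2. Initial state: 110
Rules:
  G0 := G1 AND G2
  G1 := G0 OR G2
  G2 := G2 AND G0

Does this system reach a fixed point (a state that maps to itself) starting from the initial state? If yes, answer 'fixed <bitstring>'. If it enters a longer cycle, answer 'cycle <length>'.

Step 0: 110
Step 1: G0=G1&G2=1&0=0 G1=G0|G2=1|0=1 G2=G2&G0=0&1=0 -> 010
Step 2: G0=G1&G2=1&0=0 G1=G0|G2=0|0=0 G2=G2&G0=0&0=0 -> 000
Step 3: G0=G1&G2=0&0=0 G1=G0|G2=0|0=0 G2=G2&G0=0&0=0 -> 000
Fixed point reached at step 2: 000

Answer: fixed 000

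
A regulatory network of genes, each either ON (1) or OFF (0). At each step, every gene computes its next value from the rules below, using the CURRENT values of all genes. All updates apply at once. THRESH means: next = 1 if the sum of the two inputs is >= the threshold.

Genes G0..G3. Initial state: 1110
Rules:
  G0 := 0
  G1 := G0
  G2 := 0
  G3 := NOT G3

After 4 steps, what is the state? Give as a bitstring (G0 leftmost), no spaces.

Step 1: G0=0(const) G1=G0=1 G2=0(const) G3=NOT G3=NOT 0=1 -> 0101
Step 2: G0=0(const) G1=G0=0 G2=0(const) G3=NOT G3=NOT 1=0 -> 0000
Step 3: G0=0(const) G1=G0=0 G2=0(const) G3=NOT G3=NOT 0=1 -> 0001
Step 4: G0=0(const) G1=G0=0 G2=0(const) G3=NOT G3=NOT 1=0 -> 0000

0000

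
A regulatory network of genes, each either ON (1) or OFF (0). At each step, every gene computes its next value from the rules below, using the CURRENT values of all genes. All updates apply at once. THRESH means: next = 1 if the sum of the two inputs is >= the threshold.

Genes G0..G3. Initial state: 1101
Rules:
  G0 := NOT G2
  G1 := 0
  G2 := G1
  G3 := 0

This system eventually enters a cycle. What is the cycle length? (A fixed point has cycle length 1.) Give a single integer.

Step 0: 1101
Step 1: G0=NOT G2=NOT 0=1 G1=0(const) G2=G1=1 G3=0(const) -> 1010
Step 2: G0=NOT G2=NOT 1=0 G1=0(const) G2=G1=0 G3=0(const) -> 0000
Step 3: G0=NOT G2=NOT 0=1 G1=0(const) G2=G1=0 G3=0(const) -> 1000
Step 4: G0=NOT G2=NOT 0=1 G1=0(const) G2=G1=0 G3=0(const) -> 1000
State from step 4 equals state from step 3 -> cycle length 1

Answer: 1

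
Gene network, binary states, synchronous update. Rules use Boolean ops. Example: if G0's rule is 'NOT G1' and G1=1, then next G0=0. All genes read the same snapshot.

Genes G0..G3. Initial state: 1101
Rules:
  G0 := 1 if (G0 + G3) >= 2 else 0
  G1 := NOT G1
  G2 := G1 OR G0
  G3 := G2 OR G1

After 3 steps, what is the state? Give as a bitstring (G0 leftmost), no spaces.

Step 1: G0=(1+1>=2)=1 G1=NOT G1=NOT 1=0 G2=G1|G0=1|1=1 G3=G2|G1=0|1=1 -> 1011
Step 2: G0=(1+1>=2)=1 G1=NOT G1=NOT 0=1 G2=G1|G0=0|1=1 G3=G2|G1=1|0=1 -> 1111
Step 3: G0=(1+1>=2)=1 G1=NOT G1=NOT 1=0 G2=G1|G0=1|1=1 G3=G2|G1=1|1=1 -> 1011

1011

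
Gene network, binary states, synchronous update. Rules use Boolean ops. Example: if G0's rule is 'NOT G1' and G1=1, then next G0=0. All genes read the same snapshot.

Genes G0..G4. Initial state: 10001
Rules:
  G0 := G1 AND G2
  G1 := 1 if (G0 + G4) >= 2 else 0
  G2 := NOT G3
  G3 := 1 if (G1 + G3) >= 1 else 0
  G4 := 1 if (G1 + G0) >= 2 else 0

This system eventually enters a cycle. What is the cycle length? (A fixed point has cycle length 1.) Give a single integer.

Step 0: 10001
Step 1: G0=G1&G2=0&0=0 G1=(1+1>=2)=1 G2=NOT G3=NOT 0=1 G3=(0+0>=1)=0 G4=(0+1>=2)=0 -> 01100
Step 2: G0=G1&G2=1&1=1 G1=(0+0>=2)=0 G2=NOT G3=NOT 0=1 G3=(1+0>=1)=1 G4=(1+0>=2)=0 -> 10110
Step 3: G0=G1&G2=0&1=0 G1=(1+0>=2)=0 G2=NOT G3=NOT 1=0 G3=(0+1>=1)=1 G4=(0+1>=2)=0 -> 00010
Step 4: G0=G1&G2=0&0=0 G1=(0+0>=2)=0 G2=NOT G3=NOT 1=0 G3=(0+1>=1)=1 G4=(0+0>=2)=0 -> 00010
State from step 4 equals state from step 3 -> cycle length 1

Answer: 1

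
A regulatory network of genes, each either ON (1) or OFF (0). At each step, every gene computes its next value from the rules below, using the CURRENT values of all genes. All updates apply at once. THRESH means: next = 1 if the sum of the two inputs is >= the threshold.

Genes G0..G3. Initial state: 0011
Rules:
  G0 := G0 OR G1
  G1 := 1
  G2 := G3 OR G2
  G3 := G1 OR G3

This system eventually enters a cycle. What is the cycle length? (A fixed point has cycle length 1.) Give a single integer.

Step 0: 0011
Step 1: G0=G0|G1=0|0=0 G1=1(const) G2=G3|G2=1|1=1 G3=G1|G3=0|1=1 -> 0111
Step 2: G0=G0|G1=0|1=1 G1=1(const) G2=G3|G2=1|1=1 G3=G1|G3=1|1=1 -> 1111
Step 3: G0=G0|G1=1|1=1 G1=1(const) G2=G3|G2=1|1=1 G3=G1|G3=1|1=1 -> 1111
State from step 3 equals state from step 2 -> cycle length 1

Answer: 1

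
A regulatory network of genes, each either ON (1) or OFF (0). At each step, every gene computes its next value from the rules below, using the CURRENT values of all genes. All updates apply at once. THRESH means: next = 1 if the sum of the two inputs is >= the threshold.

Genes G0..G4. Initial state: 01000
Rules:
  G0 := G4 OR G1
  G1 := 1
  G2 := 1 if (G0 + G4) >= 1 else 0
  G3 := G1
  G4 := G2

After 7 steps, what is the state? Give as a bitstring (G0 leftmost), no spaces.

Step 1: G0=G4|G1=0|1=1 G1=1(const) G2=(0+0>=1)=0 G3=G1=1 G4=G2=0 -> 11010
Step 2: G0=G4|G1=0|1=1 G1=1(const) G2=(1+0>=1)=1 G3=G1=1 G4=G2=0 -> 11110
Step 3: G0=G4|G1=0|1=1 G1=1(const) G2=(1+0>=1)=1 G3=G1=1 G4=G2=1 -> 11111
Step 4: G0=G4|G1=1|1=1 G1=1(const) G2=(1+1>=1)=1 G3=G1=1 G4=G2=1 -> 11111
Step 5: G0=G4|G1=1|1=1 G1=1(const) G2=(1+1>=1)=1 G3=G1=1 G4=G2=1 -> 11111
Step 6: G0=G4|G1=1|1=1 G1=1(const) G2=(1+1>=1)=1 G3=G1=1 G4=G2=1 -> 11111
Step 7: G0=G4|G1=1|1=1 G1=1(const) G2=(1+1>=1)=1 G3=G1=1 G4=G2=1 -> 11111

11111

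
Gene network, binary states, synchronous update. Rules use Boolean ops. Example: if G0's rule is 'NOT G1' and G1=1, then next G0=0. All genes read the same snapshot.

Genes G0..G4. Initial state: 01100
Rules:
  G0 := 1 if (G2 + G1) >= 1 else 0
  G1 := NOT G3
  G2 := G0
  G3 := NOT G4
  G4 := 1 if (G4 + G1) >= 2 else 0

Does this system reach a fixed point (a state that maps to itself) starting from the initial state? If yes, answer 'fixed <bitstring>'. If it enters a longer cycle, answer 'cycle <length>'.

Answer: fixed 10110

Derivation:
Step 0: 01100
Step 1: G0=(1+1>=1)=1 G1=NOT G3=NOT 0=1 G2=G0=0 G3=NOT G4=NOT 0=1 G4=(0+1>=2)=0 -> 11010
Step 2: G0=(0+1>=1)=1 G1=NOT G3=NOT 1=0 G2=G0=1 G3=NOT G4=NOT 0=1 G4=(0+1>=2)=0 -> 10110
Step 3: G0=(1+0>=1)=1 G1=NOT G3=NOT 1=0 G2=G0=1 G3=NOT G4=NOT 0=1 G4=(0+0>=2)=0 -> 10110
Fixed point reached at step 2: 10110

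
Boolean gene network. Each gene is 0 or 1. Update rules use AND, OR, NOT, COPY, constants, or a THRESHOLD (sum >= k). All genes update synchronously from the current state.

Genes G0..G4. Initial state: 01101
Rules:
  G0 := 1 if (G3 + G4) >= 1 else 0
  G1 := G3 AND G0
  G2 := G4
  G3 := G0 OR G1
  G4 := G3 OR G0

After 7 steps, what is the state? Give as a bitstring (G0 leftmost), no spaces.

Step 1: G0=(0+1>=1)=1 G1=G3&G0=0&0=0 G2=G4=1 G3=G0|G1=0|1=1 G4=G3|G0=0|0=0 -> 10110
Step 2: G0=(1+0>=1)=1 G1=G3&G0=1&1=1 G2=G4=0 G3=G0|G1=1|0=1 G4=G3|G0=1|1=1 -> 11011
Step 3: G0=(1+1>=1)=1 G1=G3&G0=1&1=1 G2=G4=1 G3=G0|G1=1|1=1 G4=G3|G0=1|1=1 -> 11111
Step 4: G0=(1+1>=1)=1 G1=G3&G0=1&1=1 G2=G4=1 G3=G0|G1=1|1=1 G4=G3|G0=1|1=1 -> 11111
Step 5: G0=(1+1>=1)=1 G1=G3&G0=1&1=1 G2=G4=1 G3=G0|G1=1|1=1 G4=G3|G0=1|1=1 -> 11111
Step 6: G0=(1+1>=1)=1 G1=G3&G0=1&1=1 G2=G4=1 G3=G0|G1=1|1=1 G4=G3|G0=1|1=1 -> 11111
Step 7: G0=(1+1>=1)=1 G1=G3&G0=1&1=1 G2=G4=1 G3=G0|G1=1|1=1 G4=G3|G0=1|1=1 -> 11111

11111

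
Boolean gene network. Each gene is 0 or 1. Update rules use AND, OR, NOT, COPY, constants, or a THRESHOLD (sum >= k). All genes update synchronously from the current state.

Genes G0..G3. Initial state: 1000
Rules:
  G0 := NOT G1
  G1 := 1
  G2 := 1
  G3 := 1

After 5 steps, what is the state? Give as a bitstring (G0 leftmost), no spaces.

Step 1: G0=NOT G1=NOT 0=1 G1=1(const) G2=1(const) G3=1(const) -> 1111
Step 2: G0=NOT G1=NOT 1=0 G1=1(const) G2=1(const) G3=1(const) -> 0111
Step 3: G0=NOT G1=NOT 1=0 G1=1(const) G2=1(const) G3=1(const) -> 0111
Step 4: G0=NOT G1=NOT 1=0 G1=1(const) G2=1(const) G3=1(const) -> 0111
Step 5: G0=NOT G1=NOT 1=0 G1=1(const) G2=1(const) G3=1(const) -> 0111

0111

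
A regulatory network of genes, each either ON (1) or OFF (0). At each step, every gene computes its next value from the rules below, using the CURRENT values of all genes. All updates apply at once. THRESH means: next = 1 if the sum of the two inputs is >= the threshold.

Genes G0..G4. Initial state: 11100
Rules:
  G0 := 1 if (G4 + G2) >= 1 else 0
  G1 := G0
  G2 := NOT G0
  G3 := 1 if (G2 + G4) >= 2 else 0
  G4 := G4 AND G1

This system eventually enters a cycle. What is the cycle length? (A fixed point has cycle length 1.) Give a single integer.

Answer: 4

Derivation:
Step 0: 11100
Step 1: G0=(0+1>=1)=1 G1=G0=1 G2=NOT G0=NOT 1=0 G3=(1+0>=2)=0 G4=G4&G1=0&1=0 -> 11000
Step 2: G0=(0+0>=1)=0 G1=G0=1 G2=NOT G0=NOT 1=0 G3=(0+0>=2)=0 G4=G4&G1=0&1=0 -> 01000
Step 3: G0=(0+0>=1)=0 G1=G0=0 G2=NOT G0=NOT 0=1 G3=(0+0>=2)=0 G4=G4&G1=0&1=0 -> 00100
Step 4: G0=(0+1>=1)=1 G1=G0=0 G2=NOT G0=NOT 0=1 G3=(1+0>=2)=0 G4=G4&G1=0&0=0 -> 10100
Step 5: G0=(0+1>=1)=1 G1=G0=1 G2=NOT G0=NOT 1=0 G3=(1+0>=2)=0 G4=G4&G1=0&0=0 -> 11000
State from step 5 equals state from step 1 -> cycle length 4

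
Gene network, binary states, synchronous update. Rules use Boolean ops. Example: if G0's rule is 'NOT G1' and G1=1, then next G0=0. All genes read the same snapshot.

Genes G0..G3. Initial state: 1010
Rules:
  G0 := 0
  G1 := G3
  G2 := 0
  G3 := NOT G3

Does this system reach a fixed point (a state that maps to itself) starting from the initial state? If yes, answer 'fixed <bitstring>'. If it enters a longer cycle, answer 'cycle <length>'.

Step 0: 1010
Step 1: G0=0(const) G1=G3=0 G2=0(const) G3=NOT G3=NOT 0=1 -> 0001
Step 2: G0=0(const) G1=G3=1 G2=0(const) G3=NOT G3=NOT 1=0 -> 0100
Step 3: G0=0(const) G1=G3=0 G2=0(const) G3=NOT G3=NOT 0=1 -> 0001
Cycle of length 2 starting at step 1 -> no fixed point

Answer: cycle 2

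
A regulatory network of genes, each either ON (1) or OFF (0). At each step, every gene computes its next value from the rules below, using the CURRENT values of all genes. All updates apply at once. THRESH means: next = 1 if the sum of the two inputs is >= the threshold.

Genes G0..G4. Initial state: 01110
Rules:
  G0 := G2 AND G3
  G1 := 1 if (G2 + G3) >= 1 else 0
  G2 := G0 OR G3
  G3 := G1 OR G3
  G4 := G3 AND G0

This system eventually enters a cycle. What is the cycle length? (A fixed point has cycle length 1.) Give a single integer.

Answer: 1

Derivation:
Step 0: 01110
Step 1: G0=G2&G3=1&1=1 G1=(1+1>=1)=1 G2=G0|G3=0|1=1 G3=G1|G3=1|1=1 G4=G3&G0=1&0=0 -> 11110
Step 2: G0=G2&G3=1&1=1 G1=(1+1>=1)=1 G2=G0|G3=1|1=1 G3=G1|G3=1|1=1 G4=G3&G0=1&1=1 -> 11111
Step 3: G0=G2&G3=1&1=1 G1=(1+1>=1)=1 G2=G0|G3=1|1=1 G3=G1|G3=1|1=1 G4=G3&G0=1&1=1 -> 11111
State from step 3 equals state from step 2 -> cycle length 1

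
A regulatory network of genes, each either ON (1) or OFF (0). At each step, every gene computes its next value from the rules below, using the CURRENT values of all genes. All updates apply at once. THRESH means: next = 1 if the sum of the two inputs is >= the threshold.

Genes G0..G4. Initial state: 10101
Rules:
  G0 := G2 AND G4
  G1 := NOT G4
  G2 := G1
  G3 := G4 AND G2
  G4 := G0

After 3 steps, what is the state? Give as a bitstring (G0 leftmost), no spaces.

Step 1: G0=G2&G4=1&1=1 G1=NOT G4=NOT 1=0 G2=G1=0 G3=G4&G2=1&1=1 G4=G0=1 -> 10011
Step 2: G0=G2&G4=0&1=0 G1=NOT G4=NOT 1=0 G2=G1=0 G3=G4&G2=1&0=0 G4=G0=1 -> 00001
Step 3: G0=G2&G4=0&1=0 G1=NOT G4=NOT 1=0 G2=G1=0 G3=G4&G2=1&0=0 G4=G0=0 -> 00000

00000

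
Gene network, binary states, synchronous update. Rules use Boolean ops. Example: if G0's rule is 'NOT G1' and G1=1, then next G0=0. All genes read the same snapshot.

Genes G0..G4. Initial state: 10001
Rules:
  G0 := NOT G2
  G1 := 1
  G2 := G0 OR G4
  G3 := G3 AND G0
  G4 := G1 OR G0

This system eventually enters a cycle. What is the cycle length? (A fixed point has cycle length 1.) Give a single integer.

Answer: 1

Derivation:
Step 0: 10001
Step 1: G0=NOT G2=NOT 0=1 G1=1(const) G2=G0|G4=1|1=1 G3=G3&G0=0&1=0 G4=G1|G0=0|1=1 -> 11101
Step 2: G0=NOT G2=NOT 1=0 G1=1(const) G2=G0|G4=1|1=1 G3=G3&G0=0&1=0 G4=G1|G0=1|1=1 -> 01101
Step 3: G0=NOT G2=NOT 1=0 G1=1(const) G2=G0|G4=0|1=1 G3=G3&G0=0&0=0 G4=G1|G0=1|0=1 -> 01101
State from step 3 equals state from step 2 -> cycle length 1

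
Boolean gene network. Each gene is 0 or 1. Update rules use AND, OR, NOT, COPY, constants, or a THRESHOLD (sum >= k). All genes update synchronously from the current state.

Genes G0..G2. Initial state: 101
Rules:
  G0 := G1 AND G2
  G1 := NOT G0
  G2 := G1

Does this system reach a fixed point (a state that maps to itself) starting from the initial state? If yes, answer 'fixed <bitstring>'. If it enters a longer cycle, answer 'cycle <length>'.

Answer: cycle 5

Derivation:
Step 0: 101
Step 1: G0=G1&G2=0&1=0 G1=NOT G0=NOT 1=0 G2=G1=0 -> 000
Step 2: G0=G1&G2=0&0=0 G1=NOT G0=NOT 0=1 G2=G1=0 -> 010
Step 3: G0=G1&G2=1&0=0 G1=NOT G0=NOT 0=1 G2=G1=1 -> 011
Step 4: G0=G1&G2=1&1=1 G1=NOT G0=NOT 0=1 G2=G1=1 -> 111
Step 5: G0=G1&G2=1&1=1 G1=NOT G0=NOT 1=0 G2=G1=1 -> 101
Cycle of length 5 starting at step 0 -> no fixed point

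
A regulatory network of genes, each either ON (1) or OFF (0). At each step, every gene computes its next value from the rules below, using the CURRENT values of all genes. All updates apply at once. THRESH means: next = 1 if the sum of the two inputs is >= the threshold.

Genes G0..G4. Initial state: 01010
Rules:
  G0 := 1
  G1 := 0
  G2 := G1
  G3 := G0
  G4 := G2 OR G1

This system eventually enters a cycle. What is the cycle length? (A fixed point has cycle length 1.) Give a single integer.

Step 0: 01010
Step 1: G0=1(const) G1=0(const) G2=G1=1 G3=G0=0 G4=G2|G1=0|1=1 -> 10101
Step 2: G0=1(const) G1=0(const) G2=G1=0 G3=G0=1 G4=G2|G1=1|0=1 -> 10011
Step 3: G0=1(const) G1=0(const) G2=G1=0 G3=G0=1 G4=G2|G1=0|0=0 -> 10010
Step 4: G0=1(const) G1=0(const) G2=G1=0 G3=G0=1 G4=G2|G1=0|0=0 -> 10010
State from step 4 equals state from step 3 -> cycle length 1

Answer: 1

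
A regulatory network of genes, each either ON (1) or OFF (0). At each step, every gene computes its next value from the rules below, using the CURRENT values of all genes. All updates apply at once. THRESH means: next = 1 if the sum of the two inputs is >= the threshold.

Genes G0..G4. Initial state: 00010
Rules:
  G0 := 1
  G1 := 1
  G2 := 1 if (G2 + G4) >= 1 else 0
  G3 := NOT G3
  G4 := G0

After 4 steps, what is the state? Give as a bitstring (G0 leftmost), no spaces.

Step 1: G0=1(const) G1=1(const) G2=(0+0>=1)=0 G3=NOT G3=NOT 1=0 G4=G0=0 -> 11000
Step 2: G0=1(const) G1=1(const) G2=(0+0>=1)=0 G3=NOT G3=NOT 0=1 G4=G0=1 -> 11011
Step 3: G0=1(const) G1=1(const) G2=(0+1>=1)=1 G3=NOT G3=NOT 1=0 G4=G0=1 -> 11101
Step 4: G0=1(const) G1=1(const) G2=(1+1>=1)=1 G3=NOT G3=NOT 0=1 G4=G0=1 -> 11111

11111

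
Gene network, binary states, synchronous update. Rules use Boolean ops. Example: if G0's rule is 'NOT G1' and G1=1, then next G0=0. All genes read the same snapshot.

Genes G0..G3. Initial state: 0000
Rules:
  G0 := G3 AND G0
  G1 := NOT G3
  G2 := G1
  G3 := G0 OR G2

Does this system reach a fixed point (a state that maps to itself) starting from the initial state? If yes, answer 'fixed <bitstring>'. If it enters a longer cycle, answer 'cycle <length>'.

Answer: cycle 6

Derivation:
Step 0: 0000
Step 1: G0=G3&G0=0&0=0 G1=NOT G3=NOT 0=1 G2=G1=0 G3=G0|G2=0|0=0 -> 0100
Step 2: G0=G3&G0=0&0=0 G1=NOT G3=NOT 0=1 G2=G1=1 G3=G0|G2=0|0=0 -> 0110
Step 3: G0=G3&G0=0&0=0 G1=NOT G3=NOT 0=1 G2=G1=1 G3=G0|G2=0|1=1 -> 0111
Step 4: G0=G3&G0=1&0=0 G1=NOT G3=NOT 1=0 G2=G1=1 G3=G0|G2=0|1=1 -> 0011
Step 5: G0=G3&G0=1&0=0 G1=NOT G3=NOT 1=0 G2=G1=0 G3=G0|G2=0|1=1 -> 0001
Step 6: G0=G3&G0=1&0=0 G1=NOT G3=NOT 1=0 G2=G1=0 G3=G0|G2=0|0=0 -> 0000
Cycle of length 6 starting at step 0 -> no fixed point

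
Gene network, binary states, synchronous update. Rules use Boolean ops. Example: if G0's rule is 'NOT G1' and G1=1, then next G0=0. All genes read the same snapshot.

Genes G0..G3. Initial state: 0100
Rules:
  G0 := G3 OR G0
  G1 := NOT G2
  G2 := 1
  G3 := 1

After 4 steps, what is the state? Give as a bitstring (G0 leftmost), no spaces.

Step 1: G0=G3|G0=0|0=0 G1=NOT G2=NOT 0=1 G2=1(const) G3=1(const) -> 0111
Step 2: G0=G3|G0=1|0=1 G1=NOT G2=NOT 1=0 G2=1(const) G3=1(const) -> 1011
Step 3: G0=G3|G0=1|1=1 G1=NOT G2=NOT 1=0 G2=1(const) G3=1(const) -> 1011
Step 4: G0=G3|G0=1|1=1 G1=NOT G2=NOT 1=0 G2=1(const) G3=1(const) -> 1011

1011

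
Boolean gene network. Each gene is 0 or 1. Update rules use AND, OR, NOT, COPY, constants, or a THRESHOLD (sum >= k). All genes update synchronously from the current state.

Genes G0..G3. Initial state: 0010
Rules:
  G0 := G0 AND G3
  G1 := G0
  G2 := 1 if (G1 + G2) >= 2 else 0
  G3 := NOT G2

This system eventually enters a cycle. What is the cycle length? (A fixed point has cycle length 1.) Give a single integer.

Answer: 1

Derivation:
Step 0: 0010
Step 1: G0=G0&G3=0&0=0 G1=G0=0 G2=(0+1>=2)=0 G3=NOT G2=NOT 1=0 -> 0000
Step 2: G0=G0&G3=0&0=0 G1=G0=0 G2=(0+0>=2)=0 G3=NOT G2=NOT 0=1 -> 0001
Step 3: G0=G0&G3=0&1=0 G1=G0=0 G2=(0+0>=2)=0 G3=NOT G2=NOT 0=1 -> 0001
State from step 3 equals state from step 2 -> cycle length 1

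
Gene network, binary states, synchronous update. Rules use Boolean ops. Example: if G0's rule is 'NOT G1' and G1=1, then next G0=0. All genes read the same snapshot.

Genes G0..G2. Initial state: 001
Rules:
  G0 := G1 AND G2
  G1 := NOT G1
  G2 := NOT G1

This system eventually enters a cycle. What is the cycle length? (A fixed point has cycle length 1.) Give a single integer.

Step 0: 001
Step 1: G0=G1&G2=0&1=0 G1=NOT G1=NOT 0=1 G2=NOT G1=NOT 0=1 -> 011
Step 2: G0=G1&G2=1&1=1 G1=NOT G1=NOT 1=0 G2=NOT G1=NOT 1=0 -> 100
Step 3: G0=G1&G2=0&0=0 G1=NOT G1=NOT 0=1 G2=NOT G1=NOT 0=1 -> 011
State from step 3 equals state from step 1 -> cycle length 2

Answer: 2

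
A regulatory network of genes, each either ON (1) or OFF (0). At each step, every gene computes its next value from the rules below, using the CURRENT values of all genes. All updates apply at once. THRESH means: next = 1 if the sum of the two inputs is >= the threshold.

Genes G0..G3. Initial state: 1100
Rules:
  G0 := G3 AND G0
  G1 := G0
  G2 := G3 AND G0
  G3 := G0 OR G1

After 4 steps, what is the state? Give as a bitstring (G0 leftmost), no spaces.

Step 1: G0=G3&G0=0&1=0 G1=G0=1 G2=G3&G0=0&1=0 G3=G0|G1=1|1=1 -> 0101
Step 2: G0=G3&G0=1&0=0 G1=G0=0 G2=G3&G0=1&0=0 G3=G0|G1=0|1=1 -> 0001
Step 3: G0=G3&G0=1&0=0 G1=G0=0 G2=G3&G0=1&0=0 G3=G0|G1=0|0=0 -> 0000
Step 4: G0=G3&G0=0&0=0 G1=G0=0 G2=G3&G0=0&0=0 G3=G0|G1=0|0=0 -> 0000

0000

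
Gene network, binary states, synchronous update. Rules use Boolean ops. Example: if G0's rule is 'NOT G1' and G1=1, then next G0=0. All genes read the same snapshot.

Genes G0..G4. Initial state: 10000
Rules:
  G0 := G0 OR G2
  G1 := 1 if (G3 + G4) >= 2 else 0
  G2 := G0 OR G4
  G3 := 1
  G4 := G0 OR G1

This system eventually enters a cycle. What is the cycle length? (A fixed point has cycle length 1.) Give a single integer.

Answer: 1

Derivation:
Step 0: 10000
Step 1: G0=G0|G2=1|0=1 G1=(0+0>=2)=0 G2=G0|G4=1|0=1 G3=1(const) G4=G0|G1=1|0=1 -> 10111
Step 2: G0=G0|G2=1|1=1 G1=(1+1>=2)=1 G2=G0|G4=1|1=1 G3=1(const) G4=G0|G1=1|0=1 -> 11111
Step 3: G0=G0|G2=1|1=1 G1=(1+1>=2)=1 G2=G0|G4=1|1=1 G3=1(const) G4=G0|G1=1|1=1 -> 11111
State from step 3 equals state from step 2 -> cycle length 1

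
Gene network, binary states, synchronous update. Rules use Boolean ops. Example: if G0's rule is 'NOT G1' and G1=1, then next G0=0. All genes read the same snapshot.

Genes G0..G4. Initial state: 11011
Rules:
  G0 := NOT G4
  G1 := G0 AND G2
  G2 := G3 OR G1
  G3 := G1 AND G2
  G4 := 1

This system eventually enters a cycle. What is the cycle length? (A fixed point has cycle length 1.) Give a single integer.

Answer: 1

Derivation:
Step 0: 11011
Step 1: G0=NOT G4=NOT 1=0 G1=G0&G2=1&0=0 G2=G3|G1=1|1=1 G3=G1&G2=1&0=0 G4=1(const) -> 00101
Step 2: G0=NOT G4=NOT 1=0 G1=G0&G2=0&1=0 G2=G3|G1=0|0=0 G3=G1&G2=0&1=0 G4=1(const) -> 00001
Step 3: G0=NOT G4=NOT 1=0 G1=G0&G2=0&0=0 G2=G3|G1=0|0=0 G3=G1&G2=0&0=0 G4=1(const) -> 00001
State from step 3 equals state from step 2 -> cycle length 1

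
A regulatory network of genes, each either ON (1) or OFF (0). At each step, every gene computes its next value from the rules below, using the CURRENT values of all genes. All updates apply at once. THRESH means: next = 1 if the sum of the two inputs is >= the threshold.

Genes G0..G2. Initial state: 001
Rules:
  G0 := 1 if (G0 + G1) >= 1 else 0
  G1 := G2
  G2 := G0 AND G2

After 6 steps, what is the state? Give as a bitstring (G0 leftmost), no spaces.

Step 1: G0=(0+0>=1)=0 G1=G2=1 G2=G0&G2=0&1=0 -> 010
Step 2: G0=(0+1>=1)=1 G1=G2=0 G2=G0&G2=0&0=0 -> 100
Step 3: G0=(1+0>=1)=1 G1=G2=0 G2=G0&G2=1&0=0 -> 100
Step 4: G0=(1+0>=1)=1 G1=G2=0 G2=G0&G2=1&0=0 -> 100
Step 5: G0=(1+0>=1)=1 G1=G2=0 G2=G0&G2=1&0=0 -> 100
Step 6: G0=(1+0>=1)=1 G1=G2=0 G2=G0&G2=1&0=0 -> 100

100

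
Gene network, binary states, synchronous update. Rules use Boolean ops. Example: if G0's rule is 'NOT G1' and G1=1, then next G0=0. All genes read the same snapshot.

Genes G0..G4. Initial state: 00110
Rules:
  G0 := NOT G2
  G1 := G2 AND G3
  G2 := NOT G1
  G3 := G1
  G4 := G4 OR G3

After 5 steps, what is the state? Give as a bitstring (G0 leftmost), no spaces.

Step 1: G0=NOT G2=NOT 1=0 G1=G2&G3=1&1=1 G2=NOT G1=NOT 0=1 G3=G1=0 G4=G4|G3=0|1=1 -> 01101
Step 2: G0=NOT G2=NOT 1=0 G1=G2&G3=1&0=0 G2=NOT G1=NOT 1=0 G3=G1=1 G4=G4|G3=1|0=1 -> 00011
Step 3: G0=NOT G2=NOT 0=1 G1=G2&G3=0&1=0 G2=NOT G1=NOT 0=1 G3=G1=0 G4=G4|G3=1|1=1 -> 10101
Step 4: G0=NOT G2=NOT 1=0 G1=G2&G3=1&0=0 G2=NOT G1=NOT 0=1 G3=G1=0 G4=G4|G3=1|0=1 -> 00101
Step 5: G0=NOT G2=NOT 1=0 G1=G2&G3=1&0=0 G2=NOT G1=NOT 0=1 G3=G1=0 G4=G4|G3=1|0=1 -> 00101

00101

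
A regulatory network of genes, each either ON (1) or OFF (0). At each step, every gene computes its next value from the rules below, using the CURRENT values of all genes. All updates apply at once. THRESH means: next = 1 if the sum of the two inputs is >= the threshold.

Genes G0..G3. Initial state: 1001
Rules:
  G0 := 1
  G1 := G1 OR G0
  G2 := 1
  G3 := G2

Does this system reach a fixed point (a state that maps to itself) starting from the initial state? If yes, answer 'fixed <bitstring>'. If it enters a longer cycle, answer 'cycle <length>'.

Step 0: 1001
Step 1: G0=1(const) G1=G1|G0=0|1=1 G2=1(const) G3=G2=0 -> 1110
Step 2: G0=1(const) G1=G1|G0=1|1=1 G2=1(const) G3=G2=1 -> 1111
Step 3: G0=1(const) G1=G1|G0=1|1=1 G2=1(const) G3=G2=1 -> 1111
Fixed point reached at step 2: 1111

Answer: fixed 1111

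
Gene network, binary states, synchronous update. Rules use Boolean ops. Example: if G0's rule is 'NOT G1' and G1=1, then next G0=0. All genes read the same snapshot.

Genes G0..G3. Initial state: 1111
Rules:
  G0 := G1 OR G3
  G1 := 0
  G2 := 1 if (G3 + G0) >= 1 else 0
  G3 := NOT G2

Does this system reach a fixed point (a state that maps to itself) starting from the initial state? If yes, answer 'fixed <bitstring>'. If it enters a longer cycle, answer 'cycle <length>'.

Answer: cycle 5

Derivation:
Step 0: 1111
Step 1: G0=G1|G3=1|1=1 G1=0(const) G2=(1+1>=1)=1 G3=NOT G2=NOT 1=0 -> 1010
Step 2: G0=G1|G3=0|0=0 G1=0(const) G2=(0+1>=1)=1 G3=NOT G2=NOT 1=0 -> 0010
Step 3: G0=G1|G3=0|0=0 G1=0(const) G2=(0+0>=1)=0 G3=NOT G2=NOT 1=0 -> 0000
Step 4: G0=G1|G3=0|0=0 G1=0(const) G2=(0+0>=1)=0 G3=NOT G2=NOT 0=1 -> 0001
Step 5: G0=G1|G3=0|1=1 G1=0(const) G2=(1+0>=1)=1 G3=NOT G2=NOT 0=1 -> 1011
Step 6: G0=G1|G3=0|1=1 G1=0(const) G2=(1+1>=1)=1 G3=NOT G2=NOT 1=0 -> 1010
Cycle of length 5 starting at step 1 -> no fixed point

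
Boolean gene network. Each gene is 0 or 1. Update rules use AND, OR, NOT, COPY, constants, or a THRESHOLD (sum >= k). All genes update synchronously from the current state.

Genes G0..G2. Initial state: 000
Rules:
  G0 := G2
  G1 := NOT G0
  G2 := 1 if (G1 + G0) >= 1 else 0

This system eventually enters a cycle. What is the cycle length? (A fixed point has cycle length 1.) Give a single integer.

Step 0: 000
Step 1: G0=G2=0 G1=NOT G0=NOT 0=1 G2=(0+0>=1)=0 -> 010
Step 2: G0=G2=0 G1=NOT G0=NOT 0=1 G2=(1+0>=1)=1 -> 011
Step 3: G0=G2=1 G1=NOT G0=NOT 0=1 G2=(1+0>=1)=1 -> 111
Step 4: G0=G2=1 G1=NOT G0=NOT 1=0 G2=(1+1>=1)=1 -> 101
Step 5: G0=G2=1 G1=NOT G0=NOT 1=0 G2=(0+1>=1)=1 -> 101
State from step 5 equals state from step 4 -> cycle length 1

Answer: 1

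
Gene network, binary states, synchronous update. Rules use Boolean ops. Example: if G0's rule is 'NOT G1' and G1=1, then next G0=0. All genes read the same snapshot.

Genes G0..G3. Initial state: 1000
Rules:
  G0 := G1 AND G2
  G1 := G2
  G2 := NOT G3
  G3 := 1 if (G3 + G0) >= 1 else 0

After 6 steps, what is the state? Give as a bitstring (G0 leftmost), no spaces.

Step 1: G0=G1&G2=0&0=0 G1=G2=0 G2=NOT G3=NOT 0=1 G3=(0+1>=1)=1 -> 0011
Step 2: G0=G1&G2=0&1=0 G1=G2=1 G2=NOT G3=NOT 1=0 G3=(1+0>=1)=1 -> 0101
Step 3: G0=G1&G2=1&0=0 G1=G2=0 G2=NOT G3=NOT 1=0 G3=(1+0>=1)=1 -> 0001
Step 4: G0=G1&G2=0&0=0 G1=G2=0 G2=NOT G3=NOT 1=0 G3=(1+0>=1)=1 -> 0001
Step 5: G0=G1&G2=0&0=0 G1=G2=0 G2=NOT G3=NOT 1=0 G3=(1+0>=1)=1 -> 0001
Step 6: G0=G1&G2=0&0=0 G1=G2=0 G2=NOT G3=NOT 1=0 G3=(1+0>=1)=1 -> 0001

0001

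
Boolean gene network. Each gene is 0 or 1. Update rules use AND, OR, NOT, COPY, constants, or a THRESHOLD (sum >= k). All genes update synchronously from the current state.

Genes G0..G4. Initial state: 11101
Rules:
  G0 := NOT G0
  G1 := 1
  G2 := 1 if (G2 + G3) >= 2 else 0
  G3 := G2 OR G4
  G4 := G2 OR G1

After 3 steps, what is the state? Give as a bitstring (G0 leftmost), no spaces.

Step 1: G0=NOT G0=NOT 1=0 G1=1(const) G2=(1+0>=2)=0 G3=G2|G4=1|1=1 G4=G2|G1=1|1=1 -> 01011
Step 2: G0=NOT G0=NOT 0=1 G1=1(const) G2=(0+1>=2)=0 G3=G2|G4=0|1=1 G4=G2|G1=0|1=1 -> 11011
Step 3: G0=NOT G0=NOT 1=0 G1=1(const) G2=(0+1>=2)=0 G3=G2|G4=0|1=1 G4=G2|G1=0|1=1 -> 01011

01011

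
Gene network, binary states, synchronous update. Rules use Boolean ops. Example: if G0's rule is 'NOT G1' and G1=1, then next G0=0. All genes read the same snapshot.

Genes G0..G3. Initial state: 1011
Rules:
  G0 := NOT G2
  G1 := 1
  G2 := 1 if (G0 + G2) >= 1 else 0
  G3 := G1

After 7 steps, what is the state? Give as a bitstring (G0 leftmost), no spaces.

Step 1: G0=NOT G2=NOT 1=0 G1=1(const) G2=(1+1>=1)=1 G3=G1=0 -> 0110
Step 2: G0=NOT G2=NOT 1=0 G1=1(const) G2=(0+1>=1)=1 G3=G1=1 -> 0111
Step 3: G0=NOT G2=NOT 1=0 G1=1(const) G2=(0+1>=1)=1 G3=G1=1 -> 0111
Step 4: G0=NOT G2=NOT 1=0 G1=1(const) G2=(0+1>=1)=1 G3=G1=1 -> 0111
Step 5: G0=NOT G2=NOT 1=0 G1=1(const) G2=(0+1>=1)=1 G3=G1=1 -> 0111
Step 6: G0=NOT G2=NOT 1=0 G1=1(const) G2=(0+1>=1)=1 G3=G1=1 -> 0111
Step 7: G0=NOT G2=NOT 1=0 G1=1(const) G2=(0+1>=1)=1 G3=G1=1 -> 0111

0111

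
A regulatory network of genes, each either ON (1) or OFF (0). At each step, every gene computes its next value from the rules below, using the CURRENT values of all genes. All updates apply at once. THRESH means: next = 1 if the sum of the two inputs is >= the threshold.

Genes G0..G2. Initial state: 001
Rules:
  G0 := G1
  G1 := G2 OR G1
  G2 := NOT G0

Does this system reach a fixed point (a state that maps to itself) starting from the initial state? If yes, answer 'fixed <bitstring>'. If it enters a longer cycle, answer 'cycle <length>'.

Step 0: 001
Step 1: G0=G1=0 G1=G2|G1=1|0=1 G2=NOT G0=NOT 0=1 -> 011
Step 2: G0=G1=1 G1=G2|G1=1|1=1 G2=NOT G0=NOT 0=1 -> 111
Step 3: G0=G1=1 G1=G2|G1=1|1=1 G2=NOT G0=NOT 1=0 -> 110
Step 4: G0=G1=1 G1=G2|G1=0|1=1 G2=NOT G0=NOT 1=0 -> 110
Fixed point reached at step 3: 110

Answer: fixed 110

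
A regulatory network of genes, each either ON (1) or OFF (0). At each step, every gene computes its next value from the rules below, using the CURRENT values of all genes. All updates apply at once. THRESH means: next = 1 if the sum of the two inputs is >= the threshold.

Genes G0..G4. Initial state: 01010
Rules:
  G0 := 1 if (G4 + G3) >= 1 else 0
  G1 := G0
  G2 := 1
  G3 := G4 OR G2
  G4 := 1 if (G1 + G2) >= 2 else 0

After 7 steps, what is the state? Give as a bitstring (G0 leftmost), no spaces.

Step 1: G0=(0+1>=1)=1 G1=G0=0 G2=1(const) G3=G4|G2=0|0=0 G4=(1+0>=2)=0 -> 10100
Step 2: G0=(0+0>=1)=0 G1=G0=1 G2=1(const) G3=G4|G2=0|1=1 G4=(0+1>=2)=0 -> 01110
Step 3: G0=(0+1>=1)=1 G1=G0=0 G2=1(const) G3=G4|G2=0|1=1 G4=(1+1>=2)=1 -> 10111
Step 4: G0=(1+1>=1)=1 G1=G0=1 G2=1(const) G3=G4|G2=1|1=1 G4=(0+1>=2)=0 -> 11110
Step 5: G0=(0+1>=1)=1 G1=G0=1 G2=1(const) G3=G4|G2=0|1=1 G4=(1+1>=2)=1 -> 11111
Step 6: G0=(1+1>=1)=1 G1=G0=1 G2=1(const) G3=G4|G2=1|1=1 G4=(1+1>=2)=1 -> 11111
Step 7: G0=(1+1>=1)=1 G1=G0=1 G2=1(const) G3=G4|G2=1|1=1 G4=(1+1>=2)=1 -> 11111

11111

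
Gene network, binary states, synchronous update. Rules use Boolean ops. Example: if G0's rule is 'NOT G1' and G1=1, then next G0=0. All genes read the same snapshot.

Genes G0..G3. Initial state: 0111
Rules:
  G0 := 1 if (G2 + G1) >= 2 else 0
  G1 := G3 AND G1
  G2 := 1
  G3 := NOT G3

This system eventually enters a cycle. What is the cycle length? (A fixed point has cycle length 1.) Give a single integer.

Step 0: 0111
Step 1: G0=(1+1>=2)=1 G1=G3&G1=1&1=1 G2=1(const) G3=NOT G3=NOT 1=0 -> 1110
Step 2: G0=(1+1>=2)=1 G1=G3&G1=0&1=0 G2=1(const) G3=NOT G3=NOT 0=1 -> 1011
Step 3: G0=(1+0>=2)=0 G1=G3&G1=1&0=0 G2=1(const) G3=NOT G3=NOT 1=0 -> 0010
Step 4: G0=(1+0>=2)=0 G1=G3&G1=0&0=0 G2=1(const) G3=NOT G3=NOT 0=1 -> 0011
Step 5: G0=(1+0>=2)=0 G1=G3&G1=1&0=0 G2=1(const) G3=NOT G3=NOT 1=0 -> 0010
State from step 5 equals state from step 3 -> cycle length 2

Answer: 2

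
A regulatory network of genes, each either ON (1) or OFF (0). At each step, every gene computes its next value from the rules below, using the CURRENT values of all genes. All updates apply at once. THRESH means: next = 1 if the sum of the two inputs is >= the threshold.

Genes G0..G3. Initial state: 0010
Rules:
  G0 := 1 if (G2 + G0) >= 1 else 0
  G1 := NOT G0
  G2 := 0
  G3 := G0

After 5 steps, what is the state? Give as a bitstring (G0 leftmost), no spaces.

Step 1: G0=(1+0>=1)=1 G1=NOT G0=NOT 0=1 G2=0(const) G3=G0=0 -> 1100
Step 2: G0=(0+1>=1)=1 G1=NOT G0=NOT 1=0 G2=0(const) G3=G0=1 -> 1001
Step 3: G0=(0+1>=1)=1 G1=NOT G0=NOT 1=0 G2=0(const) G3=G0=1 -> 1001
Step 4: G0=(0+1>=1)=1 G1=NOT G0=NOT 1=0 G2=0(const) G3=G0=1 -> 1001
Step 5: G0=(0+1>=1)=1 G1=NOT G0=NOT 1=0 G2=0(const) G3=G0=1 -> 1001

1001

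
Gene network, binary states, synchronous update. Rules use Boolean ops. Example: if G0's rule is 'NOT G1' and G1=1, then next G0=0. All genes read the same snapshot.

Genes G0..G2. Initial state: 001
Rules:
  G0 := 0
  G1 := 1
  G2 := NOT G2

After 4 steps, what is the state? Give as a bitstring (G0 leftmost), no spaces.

Step 1: G0=0(const) G1=1(const) G2=NOT G2=NOT 1=0 -> 010
Step 2: G0=0(const) G1=1(const) G2=NOT G2=NOT 0=1 -> 011
Step 3: G0=0(const) G1=1(const) G2=NOT G2=NOT 1=0 -> 010
Step 4: G0=0(const) G1=1(const) G2=NOT G2=NOT 0=1 -> 011

011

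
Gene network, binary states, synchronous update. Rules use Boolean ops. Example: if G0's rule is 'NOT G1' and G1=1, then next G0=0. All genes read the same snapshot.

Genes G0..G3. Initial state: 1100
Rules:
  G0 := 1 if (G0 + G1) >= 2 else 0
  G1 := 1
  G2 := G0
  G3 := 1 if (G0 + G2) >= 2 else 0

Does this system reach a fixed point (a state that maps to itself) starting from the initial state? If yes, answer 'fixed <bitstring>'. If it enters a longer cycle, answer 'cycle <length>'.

Answer: fixed 1111

Derivation:
Step 0: 1100
Step 1: G0=(1+1>=2)=1 G1=1(const) G2=G0=1 G3=(1+0>=2)=0 -> 1110
Step 2: G0=(1+1>=2)=1 G1=1(const) G2=G0=1 G3=(1+1>=2)=1 -> 1111
Step 3: G0=(1+1>=2)=1 G1=1(const) G2=G0=1 G3=(1+1>=2)=1 -> 1111
Fixed point reached at step 2: 1111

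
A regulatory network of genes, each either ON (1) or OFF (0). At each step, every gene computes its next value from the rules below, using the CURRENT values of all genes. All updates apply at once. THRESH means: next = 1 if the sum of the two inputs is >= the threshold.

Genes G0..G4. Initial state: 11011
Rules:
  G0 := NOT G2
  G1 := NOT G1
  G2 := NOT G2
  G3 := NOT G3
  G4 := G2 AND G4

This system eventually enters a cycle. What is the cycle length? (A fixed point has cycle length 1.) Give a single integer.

Step 0: 11011
Step 1: G0=NOT G2=NOT 0=1 G1=NOT G1=NOT 1=0 G2=NOT G2=NOT 0=1 G3=NOT G3=NOT 1=0 G4=G2&G4=0&1=0 -> 10100
Step 2: G0=NOT G2=NOT 1=0 G1=NOT G1=NOT 0=1 G2=NOT G2=NOT 1=0 G3=NOT G3=NOT 0=1 G4=G2&G4=1&0=0 -> 01010
Step 3: G0=NOT G2=NOT 0=1 G1=NOT G1=NOT 1=0 G2=NOT G2=NOT 0=1 G3=NOT G3=NOT 1=0 G4=G2&G4=0&0=0 -> 10100
State from step 3 equals state from step 1 -> cycle length 2

Answer: 2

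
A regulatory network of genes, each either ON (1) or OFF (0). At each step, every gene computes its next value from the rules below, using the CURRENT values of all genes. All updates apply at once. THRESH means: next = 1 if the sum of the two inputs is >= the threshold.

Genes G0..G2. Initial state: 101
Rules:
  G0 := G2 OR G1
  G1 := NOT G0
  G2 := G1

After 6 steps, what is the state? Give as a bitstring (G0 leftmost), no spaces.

Step 1: G0=G2|G1=1|0=1 G1=NOT G0=NOT 1=0 G2=G1=0 -> 100
Step 2: G0=G2|G1=0|0=0 G1=NOT G0=NOT 1=0 G2=G1=0 -> 000
Step 3: G0=G2|G1=0|0=0 G1=NOT G0=NOT 0=1 G2=G1=0 -> 010
Step 4: G0=G2|G1=0|1=1 G1=NOT G0=NOT 0=1 G2=G1=1 -> 111
Step 5: G0=G2|G1=1|1=1 G1=NOT G0=NOT 1=0 G2=G1=1 -> 101
Step 6: G0=G2|G1=1|0=1 G1=NOT G0=NOT 1=0 G2=G1=0 -> 100

100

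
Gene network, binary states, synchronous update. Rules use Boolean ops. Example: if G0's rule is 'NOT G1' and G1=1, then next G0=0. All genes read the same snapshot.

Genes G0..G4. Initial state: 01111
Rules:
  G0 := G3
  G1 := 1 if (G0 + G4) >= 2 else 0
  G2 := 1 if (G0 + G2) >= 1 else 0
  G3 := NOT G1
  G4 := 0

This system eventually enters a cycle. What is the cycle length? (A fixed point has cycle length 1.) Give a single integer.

Answer: 1

Derivation:
Step 0: 01111
Step 1: G0=G3=1 G1=(0+1>=2)=0 G2=(0+1>=1)=1 G3=NOT G1=NOT 1=0 G4=0(const) -> 10100
Step 2: G0=G3=0 G1=(1+0>=2)=0 G2=(1+1>=1)=1 G3=NOT G1=NOT 0=1 G4=0(const) -> 00110
Step 3: G0=G3=1 G1=(0+0>=2)=0 G2=(0+1>=1)=1 G3=NOT G1=NOT 0=1 G4=0(const) -> 10110
Step 4: G0=G3=1 G1=(1+0>=2)=0 G2=(1+1>=1)=1 G3=NOT G1=NOT 0=1 G4=0(const) -> 10110
State from step 4 equals state from step 3 -> cycle length 1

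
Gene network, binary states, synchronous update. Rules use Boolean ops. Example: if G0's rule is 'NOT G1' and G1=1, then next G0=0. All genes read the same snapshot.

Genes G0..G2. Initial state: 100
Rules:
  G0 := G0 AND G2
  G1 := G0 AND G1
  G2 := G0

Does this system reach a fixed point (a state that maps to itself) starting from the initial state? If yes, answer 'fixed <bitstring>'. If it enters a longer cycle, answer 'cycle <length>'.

Step 0: 100
Step 1: G0=G0&G2=1&0=0 G1=G0&G1=1&0=0 G2=G0=1 -> 001
Step 2: G0=G0&G2=0&1=0 G1=G0&G1=0&0=0 G2=G0=0 -> 000
Step 3: G0=G0&G2=0&0=0 G1=G0&G1=0&0=0 G2=G0=0 -> 000
Fixed point reached at step 2: 000

Answer: fixed 000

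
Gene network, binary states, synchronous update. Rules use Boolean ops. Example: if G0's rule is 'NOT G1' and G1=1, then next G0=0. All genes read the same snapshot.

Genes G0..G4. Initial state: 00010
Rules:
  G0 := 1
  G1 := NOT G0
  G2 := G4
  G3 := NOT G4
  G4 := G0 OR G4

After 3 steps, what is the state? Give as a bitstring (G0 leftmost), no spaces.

Step 1: G0=1(const) G1=NOT G0=NOT 0=1 G2=G4=0 G3=NOT G4=NOT 0=1 G4=G0|G4=0|0=0 -> 11010
Step 2: G0=1(const) G1=NOT G0=NOT 1=0 G2=G4=0 G3=NOT G4=NOT 0=1 G4=G0|G4=1|0=1 -> 10011
Step 3: G0=1(const) G1=NOT G0=NOT 1=0 G2=G4=1 G3=NOT G4=NOT 1=0 G4=G0|G4=1|1=1 -> 10101

10101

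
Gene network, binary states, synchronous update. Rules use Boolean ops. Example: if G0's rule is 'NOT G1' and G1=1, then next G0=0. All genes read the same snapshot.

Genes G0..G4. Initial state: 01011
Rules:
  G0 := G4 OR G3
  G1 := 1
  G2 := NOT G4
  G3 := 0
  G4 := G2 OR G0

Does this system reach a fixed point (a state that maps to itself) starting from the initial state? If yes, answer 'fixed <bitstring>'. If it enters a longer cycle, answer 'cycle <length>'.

Answer: fixed 11001

Derivation:
Step 0: 01011
Step 1: G0=G4|G3=1|1=1 G1=1(const) G2=NOT G4=NOT 1=0 G3=0(const) G4=G2|G0=0|0=0 -> 11000
Step 2: G0=G4|G3=0|0=0 G1=1(const) G2=NOT G4=NOT 0=1 G3=0(const) G4=G2|G0=0|1=1 -> 01101
Step 3: G0=G4|G3=1|0=1 G1=1(const) G2=NOT G4=NOT 1=0 G3=0(const) G4=G2|G0=1|0=1 -> 11001
Step 4: G0=G4|G3=1|0=1 G1=1(const) G2=NOT G4=NOT 1=0 G3=0(const) G4=G2|G0=0|1=1 -> 11001
Fixed point reached at step 3: 11001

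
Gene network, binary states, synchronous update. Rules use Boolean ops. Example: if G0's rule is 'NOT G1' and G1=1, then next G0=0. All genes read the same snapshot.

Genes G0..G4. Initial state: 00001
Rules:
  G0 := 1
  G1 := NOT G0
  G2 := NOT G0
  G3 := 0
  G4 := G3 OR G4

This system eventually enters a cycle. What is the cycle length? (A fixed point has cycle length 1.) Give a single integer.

Step 0: 00001
Step 1: G0=1(const) G1=NOT G0=NOT 0=1 G2=NOT G0=NOT 0=1 G3=0(const) G4=G3|G4=0|1=1 -> 11101
Step 2: G0=1(const) G1=NOT G0=NOT 1=0 G2=NOT G0=NOT 1=0 G3=0(const) G4=G3|G4=0|1=1 -> 10001
Step 3: G0=1(const) G1=NOT G0=NOT 1=0 G2=NOT G0=NOT 1=0 G3=0(const) G4=G3|G4=0|1=1 -> 10001
State from step 3 equals state from step 2 -> cycle length 1

Answer: 1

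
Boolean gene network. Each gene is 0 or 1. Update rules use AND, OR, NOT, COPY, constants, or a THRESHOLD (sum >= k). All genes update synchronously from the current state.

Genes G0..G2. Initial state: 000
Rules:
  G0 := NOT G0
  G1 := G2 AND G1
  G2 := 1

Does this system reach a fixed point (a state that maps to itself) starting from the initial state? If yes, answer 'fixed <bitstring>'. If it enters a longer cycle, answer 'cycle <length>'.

Answer: cycle 2

Derivation:
Step 0: 000
Step 1: G0=NOT G0=NOT 0=1 G1=G2&G1=0&0=0 G2=1(const) -> 101
Step 2: G0=NOT G0=NOT 1=0 G1=G2&G1=1&0=0 G2=1(const) -> 001
Step 3: G0=NOT G0=NOT 0=1 G1=G2&G1=1&0=0 G2=1(const) -> 101
Cycle of length 2 starting at step 1 -> no fixed point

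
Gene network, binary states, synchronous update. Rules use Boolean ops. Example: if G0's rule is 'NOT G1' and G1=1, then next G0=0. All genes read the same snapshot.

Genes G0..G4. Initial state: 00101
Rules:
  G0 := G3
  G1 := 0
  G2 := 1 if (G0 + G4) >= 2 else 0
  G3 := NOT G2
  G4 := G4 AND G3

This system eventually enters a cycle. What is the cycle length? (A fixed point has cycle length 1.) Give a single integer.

Answer: 1

Derivation:
Step 0: 00101
Step 1: G0=G3=0 G1=0(const) G2=(0+1>=2)=0 G3=NOT G2=NOT 1=0 G4=G4&G3=1&0=0 -> 00000
Step 2: G0=G3=0 G1=0(const) G2=(0+0>=2)=0 G3=NOT G2=NOT 0=1 G4=G4&G3=0&0=0 -> 00010
Step 3: G0=G3=1 G1=0(const) G2=(0+0>=2)=0 G3=NOT G2=NOT 0=1 G4=G4&G3=0&1=0 -> 10010
Step 4: G0=G3=1 G1=0(const) G2=(1+0>=2)=0 G3=NOT G2=NOT 0=1 G4=G4&G3=0&1=0 -> 10010
State from step 4 equals state from step 3 -> cycle length 1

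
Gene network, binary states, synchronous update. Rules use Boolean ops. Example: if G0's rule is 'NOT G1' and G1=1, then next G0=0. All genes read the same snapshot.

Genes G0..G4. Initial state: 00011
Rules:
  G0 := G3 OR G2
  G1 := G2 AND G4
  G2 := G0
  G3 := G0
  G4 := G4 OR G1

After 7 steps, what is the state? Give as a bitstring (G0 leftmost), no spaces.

Step 1: G0=G3|G2=1|0=1 G1=G2&G4=0&1=0 G2=G0=0 G3=G0=0 G4=G4|G1=1|0=1 -> 10001
Step 2: G0=G3|G2=0|0=0 G1=G2&G4=0&1=0 G2=G0=1 G3=G0=1 G4=G4|G1=1|0=1 -> 00111
Step 3: G0=G3|G2=1|1=1 G1=G2&G4=1&1=1 G2=G0=0 G3=G0=0 G4=G4|G1=1|0=1 -> 11001
Step 4: G0=G3|G2=0|0=0 G1=G2&G4=0&1=0 G2=G0=1 G3=G0=1 G4=G4|G1=1|1=1 -> 00111
Step 5: G0=G3|G2=1|1=1 G1=G2&G4=1&1=1 G2=G0=0 G3=G0=0 G4=G4|G1=1|0=1 -> 11001
Step 6: G0=G3|G2=0|0=0 G1=G2&G4=0&1=0 G2=G0=1 G3=G0=1 G4=G4|G1=1|1=1 -> 00111
Step 7: G0=G3|G2=1|1=1 G1=G2&G4=1&1=1 G2=G0=0 G3=G0=0 G4=G4|G1=1|0=1 -> 11001

11001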